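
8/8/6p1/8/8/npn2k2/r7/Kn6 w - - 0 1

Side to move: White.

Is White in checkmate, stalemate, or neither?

White to move; white king on a1.
In check: yes, from the black rook on a2.
King squares — b1: attacked by Na3; a2: attacked by Pb3; b2: attacked by Ra2.
Legal moves for White: none.
In check with no legal moves → checkmate.

checkmate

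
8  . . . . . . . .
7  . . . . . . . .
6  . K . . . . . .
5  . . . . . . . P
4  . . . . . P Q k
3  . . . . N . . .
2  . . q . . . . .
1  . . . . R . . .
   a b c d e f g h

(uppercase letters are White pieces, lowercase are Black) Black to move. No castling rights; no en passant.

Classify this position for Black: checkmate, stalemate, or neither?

checkmate

Black to move; black king on h4.
In check: yes, from the white queen on g4.
King squares — g3: attacked by Qg4; h3: attacked by Qg4; g4: attacked by Ne3; g5: attacked by Pf4; h5: attacked by Qg4.
Legal moves for Black: none.
In check with no legal moves → checkmate.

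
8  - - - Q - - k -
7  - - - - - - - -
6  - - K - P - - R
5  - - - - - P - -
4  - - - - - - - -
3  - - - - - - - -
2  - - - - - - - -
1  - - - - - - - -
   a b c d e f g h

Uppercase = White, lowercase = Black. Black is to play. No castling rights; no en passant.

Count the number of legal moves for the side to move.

1

Black to move; king on g8.
In check: yes, from the white queen on d8.
Legal moves: Kg7.
Count: 1.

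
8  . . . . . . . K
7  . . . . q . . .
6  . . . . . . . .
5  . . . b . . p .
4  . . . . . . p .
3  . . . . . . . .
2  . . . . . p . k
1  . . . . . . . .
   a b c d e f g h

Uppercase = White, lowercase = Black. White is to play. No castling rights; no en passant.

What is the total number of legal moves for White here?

White to move; king on h8.
In check: no.
Legal moves: none.
Count: 0.

0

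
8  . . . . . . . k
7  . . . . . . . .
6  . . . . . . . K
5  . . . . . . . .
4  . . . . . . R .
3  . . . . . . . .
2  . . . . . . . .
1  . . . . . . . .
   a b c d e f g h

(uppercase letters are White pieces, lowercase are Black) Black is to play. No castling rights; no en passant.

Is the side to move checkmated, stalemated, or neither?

stalemate

Black to move; black king on h8.
In check: no.
King squares — g7: attacked by Rg4; h7: attacked by Kh6; g8: attacked by Rg4.
Legal moves for Black: none.
Not in check and no legal moves → stalemate.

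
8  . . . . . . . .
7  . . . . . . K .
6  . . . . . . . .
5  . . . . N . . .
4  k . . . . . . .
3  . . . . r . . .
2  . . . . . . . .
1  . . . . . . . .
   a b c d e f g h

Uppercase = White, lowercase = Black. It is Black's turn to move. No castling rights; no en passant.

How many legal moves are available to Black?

Black to move; king on a4.
In check: no.
Legal moves: Kb5, Ka5, Kb4, Kb3, Ka3, Rxe5, Re4, Rh3, Rg3+, Rf3, Rd3, Rc3, Rb3, Ra3, Re2, Re1.
Count: 16.

16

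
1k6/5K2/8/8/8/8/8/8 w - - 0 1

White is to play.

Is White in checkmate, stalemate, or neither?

neither

White to move; white king on f7.
In check: no.
Legal moves for White: Kg8, Kf8, Ke8, Kg7, Ke7, Kg6, Kf6, Ke6.
White has 8 legal moves and is not in check → neither.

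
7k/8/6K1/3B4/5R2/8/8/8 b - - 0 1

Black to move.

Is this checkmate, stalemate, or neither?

Black to move; black king on h8.
In check: no.
King squares — g7: attacked by Kg6; h7: attacked by Kg6; g8: attacked by Bd5.
Legal moves for Black: none.
Not in check and no legal moves → stalemate.

stalemate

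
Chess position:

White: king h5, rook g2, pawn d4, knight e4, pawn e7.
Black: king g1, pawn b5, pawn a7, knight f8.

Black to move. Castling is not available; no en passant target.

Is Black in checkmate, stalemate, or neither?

Black to move; black king on g1.
In check: yes, from the white rook on g2.
Legal moves for Black: Kxg2, Kh1, Kf1.
Black is in check but has 3 legal moves → neither.

neither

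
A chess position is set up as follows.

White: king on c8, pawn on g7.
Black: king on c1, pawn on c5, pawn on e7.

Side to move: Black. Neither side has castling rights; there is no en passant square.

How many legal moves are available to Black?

8

Black to move; king on c1.
In check: no.
Legal moves: Kd2, Kc2, Kb2, Kd1, Kb1, e6, c4, e5.
Count: 8.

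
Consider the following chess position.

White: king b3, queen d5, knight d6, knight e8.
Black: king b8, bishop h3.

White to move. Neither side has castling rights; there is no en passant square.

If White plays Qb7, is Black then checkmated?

yes

After Qb7: black king on b8; in check: yes, from the white queen on b7.
King squares — a7: attacked by Qb7; b7: attacked by Nd6; c7: attacked by Qb7; a8: attacked by Qb7; c8: attacked by Nd6.
Black has no legal moves → checkmate.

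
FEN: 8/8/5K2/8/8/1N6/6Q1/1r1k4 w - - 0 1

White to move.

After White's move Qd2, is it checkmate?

After Qd2: black king on d1; in check: yes, from the white queen on d2.
King squares — c1: attacked by Qd2; e1: attacked by Qd2; c2: attacked by Qd2; d2: attacked by Nb3; e2: attacked by Qd2.
Black has no legal moves → checkmate.

yes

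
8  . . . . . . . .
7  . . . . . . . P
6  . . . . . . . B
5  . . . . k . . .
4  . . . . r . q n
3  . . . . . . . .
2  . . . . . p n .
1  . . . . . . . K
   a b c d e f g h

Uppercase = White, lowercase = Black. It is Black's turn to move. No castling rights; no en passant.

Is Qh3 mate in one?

yes

After Qh3: white king on h1; in check: yes, from the black queen on h3.
King squares — g1: attacked by Pf2; g2: attacked by Qh3; h2: attacked by Qh3.
White has no legal moves → checkmate.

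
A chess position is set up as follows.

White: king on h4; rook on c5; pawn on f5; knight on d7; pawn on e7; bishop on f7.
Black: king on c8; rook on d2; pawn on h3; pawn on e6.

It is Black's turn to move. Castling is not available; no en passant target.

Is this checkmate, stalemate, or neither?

Black to move; black king on c8.
In check: yes, from the white rook on c5.
Legal moves for Black: Kxd7, Kb7.
Black is in check but has 2 legal moves → neither.

neither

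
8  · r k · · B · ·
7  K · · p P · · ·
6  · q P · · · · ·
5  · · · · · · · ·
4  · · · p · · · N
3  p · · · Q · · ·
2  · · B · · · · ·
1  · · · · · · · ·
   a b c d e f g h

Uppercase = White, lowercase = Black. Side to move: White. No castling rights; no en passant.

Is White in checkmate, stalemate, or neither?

White to move; white king on a7.
In check: yes, from the black queen on b6.
King squares — a6: attacked by Qb6; b6: attacked by Rb8; b7: attacked by Qb6; a8: attacked by Rb8; b8: attacked by Qb6.
Legal moves for White: none.
In check with no legal moves → checkmate.

checkmate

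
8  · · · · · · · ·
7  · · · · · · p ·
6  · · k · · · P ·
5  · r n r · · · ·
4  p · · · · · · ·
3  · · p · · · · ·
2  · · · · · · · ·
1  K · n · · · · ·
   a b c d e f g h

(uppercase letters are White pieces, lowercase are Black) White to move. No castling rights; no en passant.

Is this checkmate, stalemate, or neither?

White to move; white king on a1.
In check: no.
King squares — b1: attacked by Rb5; a2: attacked by Nc1; b2: attacked by Pc3.
Legal moves for White: none.
Not in check and no legal moves → stalemate.

stalemate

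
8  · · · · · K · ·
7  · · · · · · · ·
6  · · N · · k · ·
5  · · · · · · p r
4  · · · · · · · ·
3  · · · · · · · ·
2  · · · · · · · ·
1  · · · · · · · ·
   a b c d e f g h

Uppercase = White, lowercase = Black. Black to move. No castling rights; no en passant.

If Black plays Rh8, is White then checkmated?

yes

After Rh8: white king on f8; in check: yes, from the black rook on h8.
King squares — e7: attacked by Kf6; f7: attacked by Kf6; g7: attacked by Kf6; e8: attacked by Rh8; g8: attacked by Rh8.
White has no legal moves → checkmate.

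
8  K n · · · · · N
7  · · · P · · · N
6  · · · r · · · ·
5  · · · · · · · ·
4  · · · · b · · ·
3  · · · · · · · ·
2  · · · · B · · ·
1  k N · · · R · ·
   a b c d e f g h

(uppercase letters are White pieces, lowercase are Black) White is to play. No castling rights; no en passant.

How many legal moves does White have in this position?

2

White to move; king on a8.
In check: yes, from the black bishop on e4.
Legal moves: Kxb8, Ka7.
Count: 2.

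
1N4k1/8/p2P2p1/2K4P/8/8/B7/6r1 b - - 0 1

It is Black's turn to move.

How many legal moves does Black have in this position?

Black to move; king on g8.
In check: yes, from the white bishop on a2.
Legal moves: Kh8, Kf8, Kh7, Kg7.
Count: 4.

4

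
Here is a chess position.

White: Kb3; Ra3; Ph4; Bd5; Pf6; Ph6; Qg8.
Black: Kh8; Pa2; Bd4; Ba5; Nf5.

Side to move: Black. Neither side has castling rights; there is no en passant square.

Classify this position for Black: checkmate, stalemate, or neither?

checkmate

Black to move; black king on h8.
In check: yes, from the white queen on g8.
King squares — g7: attacked by Pf6; h7: attacked by Qg8; g8: attacked by Bd5.
Legal moves for Black: none.
In check with no legal moves → checkmate.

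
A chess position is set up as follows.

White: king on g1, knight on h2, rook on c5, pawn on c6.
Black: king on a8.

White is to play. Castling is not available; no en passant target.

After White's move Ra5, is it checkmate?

After Ra5: black king on a8; in check: yes, from the white rook on a5.
Black has 1 legal reply: Kb8.
In check but a legal move exists → not checkmate.

no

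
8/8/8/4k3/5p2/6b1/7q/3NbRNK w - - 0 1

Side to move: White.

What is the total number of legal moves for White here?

0

White to move; king on h1.
In check: yes, from the black queen on h2.
Legal moves: none.
Count: 0.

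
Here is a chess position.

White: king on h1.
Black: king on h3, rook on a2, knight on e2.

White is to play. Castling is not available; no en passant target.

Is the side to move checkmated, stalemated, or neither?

stalemate

White to move; white king on h1.
In check: no.
King squares — g1: attacked by Ne2; g2: attacked by Kh3; h2: attacked by Kh3.
Legal moves for White: none.
Not in check and no legal moves → stalemate.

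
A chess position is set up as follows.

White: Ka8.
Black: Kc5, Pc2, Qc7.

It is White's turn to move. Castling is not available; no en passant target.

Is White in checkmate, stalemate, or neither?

stalemate

White to move; white king on a8.
In check: no.
King squares — a7: attacked by Qc7; b7: attacked by Qc7; b8: attacked by Qc7.
Legal moves for White: none.
Not in check and no legal moves → stalemate.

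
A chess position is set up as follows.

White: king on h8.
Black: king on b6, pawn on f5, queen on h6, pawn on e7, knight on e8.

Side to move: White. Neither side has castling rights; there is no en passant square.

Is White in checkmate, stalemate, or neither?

neither

White to move; white king on h8.
In check: yes, from the black queen on h6.
Legal moves for White: Kg8.
White is in check but has 1 legal move → neither.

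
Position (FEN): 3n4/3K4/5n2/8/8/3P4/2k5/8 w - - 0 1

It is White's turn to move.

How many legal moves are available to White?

White to move; king on d7.
In check: yes, from the black knight on f6.
Legal moves: Kxd8, Kc8, Ke7, Kc7, Kd6.
Count: 5.

5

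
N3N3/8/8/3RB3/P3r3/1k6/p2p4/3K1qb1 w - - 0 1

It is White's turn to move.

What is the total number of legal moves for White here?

1

White to move; king on d1.
In check: yes, from the black queen on f1.
Legal moves: Kxd2.
Count: 1.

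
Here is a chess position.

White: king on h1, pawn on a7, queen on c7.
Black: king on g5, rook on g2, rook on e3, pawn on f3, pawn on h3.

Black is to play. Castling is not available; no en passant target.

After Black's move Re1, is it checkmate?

After Re1: white king on h1; in check: yes, from the black rook on e1.
King squares — g1: attacked by Re1; g2: attacked by Pf3; h2: attacked by Rg2.
White has no legal moves → checkmate.

yes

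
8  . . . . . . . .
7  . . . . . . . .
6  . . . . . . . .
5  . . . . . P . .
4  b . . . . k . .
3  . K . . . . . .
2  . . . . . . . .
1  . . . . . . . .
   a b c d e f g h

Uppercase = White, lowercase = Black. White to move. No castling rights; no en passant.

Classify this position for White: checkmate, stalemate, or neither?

White to move; white king on b3.
In check: yes, from the black bishop on a4.
King squares — a2: available; b2: available; c2: attacked by Ba4; a3: available; c3: available; a4: available; b4: available; c4: available.
Legal moves for White: Kc4, Kb4, Kxa4, Kc3, Ka3, Kb2, Ka2.
White is in check but has 7 legal moves → neither.

neither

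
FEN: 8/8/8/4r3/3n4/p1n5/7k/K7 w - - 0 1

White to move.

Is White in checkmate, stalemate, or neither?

White to move; white king on a1.
In check: no.
King squares — b1: attacked by Nc3; a2: attacked by Nc3; b2: attacked by Pa3.
Legal moves for White: none.
Not in check and no legal moves → stalemate.

stalemate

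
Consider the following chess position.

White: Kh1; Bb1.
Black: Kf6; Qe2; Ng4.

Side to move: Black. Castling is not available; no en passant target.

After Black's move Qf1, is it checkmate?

After Qf1: white king on h1; in check: yes, from the black queen on f1.
King squares — g1: attacked by Qf1; g2: attacked by Qf1; h2: attacked by Ng4.
White has no legal moves → checkmate.

yes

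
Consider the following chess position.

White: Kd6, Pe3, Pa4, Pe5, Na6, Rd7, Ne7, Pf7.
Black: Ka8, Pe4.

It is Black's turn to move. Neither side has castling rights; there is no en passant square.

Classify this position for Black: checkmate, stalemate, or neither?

stalemate

Black to move; black king on a8.
In check: no.
King squares — a7: attacked by Rd7; b7: attacked by Rd7; b8: attacked by Na6.
Legal moves for Black: none.
Not in check and no legal moves → stalemate.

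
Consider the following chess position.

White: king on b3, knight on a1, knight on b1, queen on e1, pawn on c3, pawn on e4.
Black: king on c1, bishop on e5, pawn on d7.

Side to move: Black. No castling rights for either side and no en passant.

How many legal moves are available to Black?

Black to move; king on c1.
In check: yes, from the white queen on e1.
Legal moves: none.
Count: 0.

0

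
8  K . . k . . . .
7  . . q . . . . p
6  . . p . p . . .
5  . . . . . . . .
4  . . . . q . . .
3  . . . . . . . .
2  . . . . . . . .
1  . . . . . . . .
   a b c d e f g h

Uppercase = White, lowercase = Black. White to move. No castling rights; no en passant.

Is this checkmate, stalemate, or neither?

stalemate

White to move; white king on a8.
In check: no.
King squares — a7: attacked by Qc7; b7: attacked by Qc7; b8: attacked by Qc7.
Legal moves for White: none.
Not in check and no legal moves → stalemate.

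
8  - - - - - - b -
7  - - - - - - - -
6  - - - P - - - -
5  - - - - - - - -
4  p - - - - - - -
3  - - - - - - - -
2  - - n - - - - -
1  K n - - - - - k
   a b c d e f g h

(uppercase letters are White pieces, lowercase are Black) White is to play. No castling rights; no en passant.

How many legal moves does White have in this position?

White to move; king on a1.
In check: yes, from the black knight on c2.
Legal moves: Kb2, Kxb1.
Count: 2.

2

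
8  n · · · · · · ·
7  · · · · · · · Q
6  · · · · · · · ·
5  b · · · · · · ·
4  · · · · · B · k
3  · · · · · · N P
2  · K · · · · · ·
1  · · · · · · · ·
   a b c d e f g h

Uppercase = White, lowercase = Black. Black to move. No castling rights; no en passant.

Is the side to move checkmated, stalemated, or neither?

Black to move; black king on h4.
In check: yes, from the white queen on h7.
King squares — g3: attacked by Bf4; h3: attacked by Qh7; g4: attacked by Ph3; g5: attacked by Bf4; h5: attacked by Ng3.
Legal moves for Black: none.
In check with no legal moves → checkmate.

checkmate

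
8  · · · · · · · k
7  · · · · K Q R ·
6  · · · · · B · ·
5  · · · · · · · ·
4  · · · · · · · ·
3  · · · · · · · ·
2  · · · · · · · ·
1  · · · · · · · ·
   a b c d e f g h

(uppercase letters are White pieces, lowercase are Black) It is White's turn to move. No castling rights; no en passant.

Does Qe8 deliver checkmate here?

After Qe8: black king on h8; in check: yes, from the white queen on e8.
King squares — g7: attacked by Bf6; h7: attacked by Rg7; g8: attacked by Rg7.
Black has no legal moves → checkmate.

yes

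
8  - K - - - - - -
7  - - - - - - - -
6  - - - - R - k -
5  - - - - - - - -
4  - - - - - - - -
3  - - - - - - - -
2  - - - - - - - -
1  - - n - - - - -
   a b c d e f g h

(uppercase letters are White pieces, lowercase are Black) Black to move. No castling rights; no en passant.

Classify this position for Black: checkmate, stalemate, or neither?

Black to move; black king on g6.
In check: yes, from the white rook on e6.
King squares — f5: available; g5: available; h5: available; f6: attacked by Re6; h6: attacked by Re6; f7: available; g7: available; h7: available.
Legal moves for Black: Kh7, Kg7, Kf7, Kh5, Kg5, Kf5.
Black is in check but has 6 legal moves → neither.

neither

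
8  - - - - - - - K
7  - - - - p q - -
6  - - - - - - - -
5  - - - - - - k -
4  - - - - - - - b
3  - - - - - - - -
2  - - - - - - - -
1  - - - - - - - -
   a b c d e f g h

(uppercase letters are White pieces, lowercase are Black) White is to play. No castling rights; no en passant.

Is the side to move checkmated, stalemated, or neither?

stalemate

White to move; white king on h8.
In check: no.
King squares — g7: attacked by Qf7; h7: attacked by Qf7; g8: attacked by Qf7.
Legal moves for White: none.
Not in check and no legal moves → stalemate.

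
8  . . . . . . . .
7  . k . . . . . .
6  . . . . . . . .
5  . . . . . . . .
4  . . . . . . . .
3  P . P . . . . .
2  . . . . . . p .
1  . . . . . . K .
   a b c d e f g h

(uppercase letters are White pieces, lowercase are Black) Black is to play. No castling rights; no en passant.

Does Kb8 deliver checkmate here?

After Kb8: white king on g1; in check: no.
White is not in check, so this cannot be checkmate.

no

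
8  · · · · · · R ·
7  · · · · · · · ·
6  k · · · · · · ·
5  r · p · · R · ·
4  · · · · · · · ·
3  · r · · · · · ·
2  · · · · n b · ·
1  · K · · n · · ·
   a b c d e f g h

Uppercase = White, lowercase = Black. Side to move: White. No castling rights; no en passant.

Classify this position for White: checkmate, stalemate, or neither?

White to move; white king on b1.
In check: yes, from the black rook on b3.
King squares — a1: attacked by Ra5; c1: attacked by Ne2; a2: attacked by Ra5; b2: attacked by Rb3; c2: attacked by Ne1.
Legal moves for White: none.
In check with no legal moves → checkmate.

checkmate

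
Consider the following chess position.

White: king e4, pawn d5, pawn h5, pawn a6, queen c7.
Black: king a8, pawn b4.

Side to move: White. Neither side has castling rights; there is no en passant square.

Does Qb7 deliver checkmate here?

After Qb7: black king on a8; in check: yes, from the white queen on b7.
King squares — a7: attacked by Qb7; b7: attacked by Pa6; b8: attacked by Qb7.
Black has no legal moves → checkmate.

yes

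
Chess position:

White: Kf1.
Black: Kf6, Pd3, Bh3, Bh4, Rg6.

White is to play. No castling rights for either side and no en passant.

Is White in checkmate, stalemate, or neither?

checkmate

White to move; white king on f1.
In check: yes, from the black bishop on h3.
King squares — e1: attacked by Bh4; g1: attacked by Rg6; e2: attacked by Pd3; f2: attacked by Bh4; g2: attacked by Bh3.
Legal moves for White: none.
In check with no legal moves → checkmate.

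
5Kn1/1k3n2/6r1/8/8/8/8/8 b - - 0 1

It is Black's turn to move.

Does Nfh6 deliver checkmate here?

After Nfh6: white king on f8; in check: no.
White is not in check, so this cannot be checkmate.

no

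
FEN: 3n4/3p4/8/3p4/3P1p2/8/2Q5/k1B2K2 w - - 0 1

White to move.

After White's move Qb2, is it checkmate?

yes

After Qb2: black king on a1; in check: yes, from the white queen on b2.
King squares — b1: attacked by Qb2; a2: attacked by Qb2; b2: attacked by Bc1.
Black has no legal moves → checkmate.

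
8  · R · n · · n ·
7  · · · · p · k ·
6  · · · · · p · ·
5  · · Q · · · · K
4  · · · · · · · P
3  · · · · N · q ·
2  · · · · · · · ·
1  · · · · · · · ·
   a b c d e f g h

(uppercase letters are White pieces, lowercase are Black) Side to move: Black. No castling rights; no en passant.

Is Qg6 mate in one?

yes

After Qg6: white king on h5; in check: yes, from the black queen on g6.
King squares — g4: attacked by Qg6; h4: own pawn; g5: attacked by Pf6; g6: attacked by Kg7; h6: attacked by Qg6.
White has no legal moves → checkmate.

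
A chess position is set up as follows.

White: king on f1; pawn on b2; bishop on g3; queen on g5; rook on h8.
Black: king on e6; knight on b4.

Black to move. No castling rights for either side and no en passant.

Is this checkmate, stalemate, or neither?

Black to move; black king on e6.
In check: no.
Legal moves for Black: Kf7, Kd7, Nc6, Na6, Nd5, Nd3, Nc2, Na2.
Black has 8 legal moves and is not in check → neither.

neither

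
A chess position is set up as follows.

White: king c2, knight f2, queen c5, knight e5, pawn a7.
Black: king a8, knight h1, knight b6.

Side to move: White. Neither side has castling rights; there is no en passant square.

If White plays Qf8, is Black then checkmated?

After Qf8: black king on a8; in check: yes, from the white queen on f8.
Black has 3 legal replies: Kb7, Kxa7, Nc8.
In check but a legal move exists → not checkmate.

no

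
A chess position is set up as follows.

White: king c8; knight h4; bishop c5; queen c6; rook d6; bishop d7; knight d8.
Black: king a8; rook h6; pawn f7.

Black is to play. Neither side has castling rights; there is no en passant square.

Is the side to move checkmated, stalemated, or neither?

checkmate

Black to move; black king on a8.
In check: yes, from the white queen on c6.
King squares — a7: attacked by Bc5; b7: attacked by Qc6; b8: attacked by Kc8.
Legal moves for Black: none.
In check with no legal moves → checkmate.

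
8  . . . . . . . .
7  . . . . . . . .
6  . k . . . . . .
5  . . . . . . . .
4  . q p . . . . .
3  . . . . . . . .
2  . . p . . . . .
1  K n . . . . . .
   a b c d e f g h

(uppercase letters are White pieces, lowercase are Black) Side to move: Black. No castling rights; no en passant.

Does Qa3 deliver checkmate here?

yes

After Qa3: white king on a1; in check: yes, from the black queen on a3.
King squares — b1: attacked by Pc2; a2: attacked by Qa3; b2: attacked by Qa3.
White has no legal moves → checkmate.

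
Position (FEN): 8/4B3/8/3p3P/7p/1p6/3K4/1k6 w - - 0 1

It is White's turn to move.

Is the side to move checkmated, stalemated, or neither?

neither

White to move; white king on d2.
In check: no.
Legal moves for White: Bf8, Bd8, Bf6, Bd6, Bg5, Bc5, Bxh4, Bb4, Ba3, Ke3, Kd3, Kc3, Ke2, Ke1, Kd1, h6.
White has 16 legal moves and is not in check → neither.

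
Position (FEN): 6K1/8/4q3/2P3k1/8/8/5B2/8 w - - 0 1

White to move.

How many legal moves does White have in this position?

White to move; king on g8.
In check: yes, from the black queen on e6.
Legal moves: Kh8, Kf8, Kh7, Kg7.
Count: 4.

4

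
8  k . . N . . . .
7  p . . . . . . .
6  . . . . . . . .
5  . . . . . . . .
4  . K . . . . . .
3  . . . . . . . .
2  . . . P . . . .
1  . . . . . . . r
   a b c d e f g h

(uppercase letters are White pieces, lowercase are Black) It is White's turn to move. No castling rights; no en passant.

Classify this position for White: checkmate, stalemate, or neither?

White to move; white king on b4.
In check: no.
Legal moves for White: Nf7, Nb7, Ne6, Nc6, Kc5, Kb5, Ka5, Kc4, Ka4, Kc3, Kb3, Ka3, d3, d4.
White has 14 legal moves and is not in check → neither.

neither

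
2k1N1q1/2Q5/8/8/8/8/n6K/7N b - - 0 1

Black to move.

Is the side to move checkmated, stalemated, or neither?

checkmate

Black to move; black king on c8.
In check: yes, from the white queen on c7.
King squares — b7: attacked by Qc7; c7: attacked by Ne8; d7: attacked by Qc7; b8: attacked by Qc7; d8: attacked by Qc7.
Legal moves for Black: none.
In check with no legal moves → checkmate.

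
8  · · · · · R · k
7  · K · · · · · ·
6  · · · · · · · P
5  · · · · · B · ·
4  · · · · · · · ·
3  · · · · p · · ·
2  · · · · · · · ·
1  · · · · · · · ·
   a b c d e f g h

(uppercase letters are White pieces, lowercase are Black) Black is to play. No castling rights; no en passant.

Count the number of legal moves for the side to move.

0

Black to move; king on h8.
In check: yes, from the white rook on f8.
Legal moves: none.
Count: 0.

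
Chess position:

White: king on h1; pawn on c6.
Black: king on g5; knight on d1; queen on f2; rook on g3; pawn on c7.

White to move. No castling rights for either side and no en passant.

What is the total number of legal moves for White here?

White to move; king on h1.
In check: no.
Legal moves: none.
Count: 0.

0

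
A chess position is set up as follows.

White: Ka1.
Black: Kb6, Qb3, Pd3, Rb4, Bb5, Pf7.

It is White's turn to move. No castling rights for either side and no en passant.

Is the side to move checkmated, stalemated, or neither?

White to move; white king on a1.
In check: no.
King squares — b1: attacked by Qb3; a2: attacked by Qb3; b2: attacked by Qb3.
Legal moves for White: none.
Not in check and no legal moves → stalemate.

stalemate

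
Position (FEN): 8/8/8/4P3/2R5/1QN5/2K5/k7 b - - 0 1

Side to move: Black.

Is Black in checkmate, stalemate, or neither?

Black to move; black king on a1.
In check: no.
King squares — b1: attacked by Kc2; a2: attacked by Qb3; b2: attacked by Kc2.
Legal moves for Black: none.
Not in check and no legal moves → stalemate.

stalemate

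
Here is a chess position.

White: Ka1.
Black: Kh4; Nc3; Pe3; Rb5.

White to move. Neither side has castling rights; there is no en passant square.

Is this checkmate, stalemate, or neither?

stalemate

White to move; white king on a1.
In check: no.
King squares — b1: attacked by Nc3; a2: attacked by Nc3; b2: attacked by Rb5.
Legal moves for White: none.
Not in check and no legal moves → stalemate.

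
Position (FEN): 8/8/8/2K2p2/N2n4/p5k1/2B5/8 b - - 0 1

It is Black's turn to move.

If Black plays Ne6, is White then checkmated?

no

After Ne6: white king on c5; in check: yes, from the black knight on e6.
White has 7 legal replies: Kd6, Kc6, Kb6, Kd5, Kb5, Kc4, Kb4.
In check but a legal move exists → not checkmate.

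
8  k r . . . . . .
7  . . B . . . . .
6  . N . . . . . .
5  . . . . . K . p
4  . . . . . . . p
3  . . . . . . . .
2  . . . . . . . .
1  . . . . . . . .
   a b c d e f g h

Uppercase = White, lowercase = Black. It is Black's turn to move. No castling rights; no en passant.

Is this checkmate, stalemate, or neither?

Black to move; black king on a8.
In check: yes, from the white knight on b6.
Legal moves for Black: Kb7, Ka7, Rxb6.
Black is in check but has 3 legal moves → neither.

neither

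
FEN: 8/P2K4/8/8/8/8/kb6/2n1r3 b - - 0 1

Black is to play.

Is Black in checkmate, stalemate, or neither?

neither

Black to move; black king on a2.
In check: no.
Legal moves for Black include: Bh8, Bg7, Bf6, Be5, Bd4, Bc3, Ba3, Ba1, Kb3, Ka3, Kb1, Ka1, Re8, Re7+, Re6, Re5, Re4, Re3, ... (list truncated; more exist).
Black has legal moves and is not in check → neither.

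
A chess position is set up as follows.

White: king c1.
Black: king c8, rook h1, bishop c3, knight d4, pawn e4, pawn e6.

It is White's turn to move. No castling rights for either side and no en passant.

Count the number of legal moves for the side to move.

White to move; king on c1.
In check: yes, from the black rook on h1.
Legal moves: none.
Count: 0.

0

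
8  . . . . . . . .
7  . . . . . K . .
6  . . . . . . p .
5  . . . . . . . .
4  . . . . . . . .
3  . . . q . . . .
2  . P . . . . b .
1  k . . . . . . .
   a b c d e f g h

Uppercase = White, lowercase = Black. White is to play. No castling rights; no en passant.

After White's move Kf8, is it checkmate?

After Kf8: black king on a1; in check: no.
Black is not in check, so this cannot be checkmate.

no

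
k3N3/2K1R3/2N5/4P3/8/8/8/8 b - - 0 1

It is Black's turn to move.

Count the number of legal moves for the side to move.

Black to move; king on a8.
In check: no.
Legal moves: none.
Count: 0.

0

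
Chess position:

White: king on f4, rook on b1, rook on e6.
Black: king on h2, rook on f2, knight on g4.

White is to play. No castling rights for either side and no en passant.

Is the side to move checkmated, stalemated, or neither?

White to move; white king on f4.
In check: yes, from the black rook on f2.
King squares — e3: attacked by Ng4; f3: attacked by Rf2; g3: attacked by Kh2; e4: available; g4: available; e5: attacked by Ng4; f5: attacked by Rf2; g5: available.
Legal moves for White: Kg5, Kxg4, Ke4.
White is in check but has 3 legal moves → neither.

neither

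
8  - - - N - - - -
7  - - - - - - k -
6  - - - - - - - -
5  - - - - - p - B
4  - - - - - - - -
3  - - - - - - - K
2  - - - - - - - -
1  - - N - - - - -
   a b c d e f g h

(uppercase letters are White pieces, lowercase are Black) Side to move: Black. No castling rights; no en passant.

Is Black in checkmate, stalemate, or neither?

Black to move; black king on g7.
In check: no.
Legal moves for Black: Kh8, Kg8, Kf8, Kh7, Kh6, Kf6, f4.
Black has 7 legal moves and is not in check → neither.

neither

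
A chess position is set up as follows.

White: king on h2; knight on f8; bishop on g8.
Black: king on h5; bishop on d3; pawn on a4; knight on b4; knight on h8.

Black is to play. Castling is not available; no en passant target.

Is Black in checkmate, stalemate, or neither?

neither

Black to move; black king on h5.
In check: no.
Legal moves for Black include: Nf7, Ng6, Kh6, Kg5, Kh4, Kg4, Nc6, Na6, Nd5, Nc2, Na2, Bh7, Bg6, Ba6, Bf5, Bb5, Be4, Bc4, ... (list truncated; more exist).
Black has legal moves and is not in check → neither.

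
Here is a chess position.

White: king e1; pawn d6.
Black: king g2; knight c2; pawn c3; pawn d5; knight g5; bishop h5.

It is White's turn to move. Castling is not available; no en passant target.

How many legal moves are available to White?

White to move; king on e1.
In check: yes, from the black knight on c2.
Legal moves: none.
Count: 0.

0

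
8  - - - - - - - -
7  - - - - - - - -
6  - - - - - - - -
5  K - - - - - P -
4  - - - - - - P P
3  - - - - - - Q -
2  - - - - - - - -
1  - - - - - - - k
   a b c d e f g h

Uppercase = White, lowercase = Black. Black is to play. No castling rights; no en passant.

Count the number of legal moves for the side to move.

0

Black to move; king on h1.
In check: no.
Legal moves: none.
Count: 0.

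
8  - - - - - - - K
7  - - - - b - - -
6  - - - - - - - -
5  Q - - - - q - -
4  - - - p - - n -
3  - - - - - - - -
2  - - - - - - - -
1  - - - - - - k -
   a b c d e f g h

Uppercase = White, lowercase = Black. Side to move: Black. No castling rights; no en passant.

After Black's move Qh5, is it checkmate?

After Qh5: white king on h8; in check: yes, from the black queen on h5.
White has 3 legal replies: Kg8, Kg7, Qxh5.
In check but a legal move exists → not checkmate.

no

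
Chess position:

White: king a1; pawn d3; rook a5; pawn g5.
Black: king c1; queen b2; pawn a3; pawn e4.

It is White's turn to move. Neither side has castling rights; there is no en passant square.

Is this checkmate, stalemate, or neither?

White to move; white king on a1.
In check: yes, from the black queen on b2.
King squares — b1: attacked by Kc1; a2: attacked by Qb2; b2: attacked by Kc1.
Legal moves for White: none.
In check with no legal moves → checkmate.

checkmate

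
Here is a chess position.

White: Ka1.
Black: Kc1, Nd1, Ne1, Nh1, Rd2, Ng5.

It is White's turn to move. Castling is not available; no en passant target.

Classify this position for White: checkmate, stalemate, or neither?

stalemate

White to move; white king on a1.
In check: no.
King squares — b1: attacked by Kc1; a2: attacked by Rd2; b2: attacked by Kc1.
Legal moves for White: none.
Not in check and no legal moves → stalemate.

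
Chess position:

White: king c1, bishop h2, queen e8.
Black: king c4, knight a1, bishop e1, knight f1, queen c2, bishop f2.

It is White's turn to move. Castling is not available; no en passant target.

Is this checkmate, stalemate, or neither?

White to move; white king on c1.
In check: yes, from the black queen on c2.
King squares — b1: attacked by Qc2; d1: attacked by Qc2; b2: attacked by Qc2; c2: attacked by Na1; d2: attacked by Be1.
Legal moves for White: none.
In check with no legal moves → checkmate.

checkmate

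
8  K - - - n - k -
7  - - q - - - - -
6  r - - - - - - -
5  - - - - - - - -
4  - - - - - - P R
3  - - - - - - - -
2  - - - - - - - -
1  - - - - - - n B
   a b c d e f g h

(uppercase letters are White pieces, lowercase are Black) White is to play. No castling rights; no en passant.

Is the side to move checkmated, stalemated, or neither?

checkmate

White to move; white king on a8.
In check: yes, from the black rook on a6.
King squares — a7: attacked by Ra6; b7: attacked by Qc7; b8: attacked by Qc7.
Legal moves for White: none.
In check with no legal moves → checkmate.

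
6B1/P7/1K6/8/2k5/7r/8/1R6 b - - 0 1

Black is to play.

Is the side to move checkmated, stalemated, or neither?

Black to move; black king on c4.
In check: yes, from the white bishop on g8.
King squares — b3: attacked by Rb1; c3: available; d3: available; b4: attacked by Rb1; d4: available; b5: attacked by Rb1; c5: attacked by Kb6; d5: attacked by Bg8.
Legal moves for Black: Kd4, Kd3, Kc3.
Black is in check but has 3 legal moves → neither.

neither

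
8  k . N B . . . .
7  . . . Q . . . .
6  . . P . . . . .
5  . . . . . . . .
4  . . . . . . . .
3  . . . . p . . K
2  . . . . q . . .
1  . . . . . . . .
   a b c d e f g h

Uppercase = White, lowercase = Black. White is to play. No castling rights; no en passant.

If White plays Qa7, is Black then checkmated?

After Qa7: black king on a8; in check: yes, from the white queen on a7.
King squares — a7: attacked by Nc8; b7: attacked by Pc6; b8: attacked by Qa7.
Black has no legal moves → checkmate.

yes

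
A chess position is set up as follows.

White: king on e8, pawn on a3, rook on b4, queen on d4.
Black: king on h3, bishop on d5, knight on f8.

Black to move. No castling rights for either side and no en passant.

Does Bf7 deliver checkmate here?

no

After Bf7: white king on e8; in check: yes, from the black bishop on f7.
White has 4 legal replies: Kxf8, Kd8, Kxf7, Ke7.
In check but a legal move exists → not checkmate.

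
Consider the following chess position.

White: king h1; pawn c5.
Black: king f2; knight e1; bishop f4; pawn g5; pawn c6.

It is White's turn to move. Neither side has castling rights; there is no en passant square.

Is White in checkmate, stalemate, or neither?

stalemate

White to move; white king on h1.
In check: no.
King squares — g1: attacked by Kf2; g2: attacked by Ne1; h2: attacked by Bf4.
Legal moves for White: none.
Not in check and no legal moves → stalemate.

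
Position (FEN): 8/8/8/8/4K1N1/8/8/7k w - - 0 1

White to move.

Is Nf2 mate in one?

After Nf2: black king on h1; in check: yes, from the white knight on f2.
Black has 3 legal replies: Kh2, Kg2, Kg1.
In check but a legal move exists → not checkmate.

no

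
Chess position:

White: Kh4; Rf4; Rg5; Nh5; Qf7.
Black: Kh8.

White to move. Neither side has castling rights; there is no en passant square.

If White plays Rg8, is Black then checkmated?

yes

After Rg8: black king on h8; in check: yes, from the white rook on g8.
King squares — g7: attacked by Nh5; h7: attacked by Qf7; g8: attacked by Qf7.
Black has no legal moves → checkmate.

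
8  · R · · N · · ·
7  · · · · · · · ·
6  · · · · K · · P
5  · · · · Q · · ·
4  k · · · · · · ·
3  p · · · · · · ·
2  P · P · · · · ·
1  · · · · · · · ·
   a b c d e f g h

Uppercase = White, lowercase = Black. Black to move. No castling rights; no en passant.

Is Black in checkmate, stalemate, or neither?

Black to move; black king on a4.
In check: no.
King squares — a3: own pawn; b3: attacked by Pa2; b4: attacked by Rb8; a5: attacked by Qe5; b5: attacked by Qe5.
Legal moves for Black: none.
Not in check and no legal moves → stalemate.

stalemate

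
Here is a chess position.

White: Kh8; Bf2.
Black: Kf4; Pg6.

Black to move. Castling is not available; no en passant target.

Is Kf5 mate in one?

no

After Kf5: white king on h8; in check: no.
White is not in check, so this cannot be checkmate.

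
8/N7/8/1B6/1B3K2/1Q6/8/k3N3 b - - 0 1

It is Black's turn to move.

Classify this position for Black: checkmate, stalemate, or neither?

stalemate

Black to move; black king on a1.
In check: no.
King squares — b1: attacked by Qb3; a2: attacked by Qb3; b2: attacked by Qb3.
Legal moves for Black: none.
Not in check and no legal moves → stalemate.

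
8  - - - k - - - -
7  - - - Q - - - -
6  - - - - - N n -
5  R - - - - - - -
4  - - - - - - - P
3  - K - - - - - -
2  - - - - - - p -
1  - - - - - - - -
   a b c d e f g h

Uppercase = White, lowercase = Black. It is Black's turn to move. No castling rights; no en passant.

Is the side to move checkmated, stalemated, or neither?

Black to move; black king on d8.
In check: yes, from the white queen on d7.
King squares — c7: attacked by Qd7; d7: attacked by Nf6; e7: attacked by Qd7; c8: attacked by Qd7; e8: attacked by Nf6.
Legal moves for Black: none.
In check with no legal moves → checkmate.

checkmate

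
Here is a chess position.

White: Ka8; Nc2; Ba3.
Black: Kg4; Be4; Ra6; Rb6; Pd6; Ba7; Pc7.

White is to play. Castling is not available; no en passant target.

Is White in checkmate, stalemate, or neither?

White to move; white king on a8.
In check: yes, from the black bishop on e4.
King squares — a7: attacked by Ra6; b7: attacked by Be4; b8: attacked by Rb6.
Legal moves for White: none.
In check with no legal moves → checkmate.

checkmate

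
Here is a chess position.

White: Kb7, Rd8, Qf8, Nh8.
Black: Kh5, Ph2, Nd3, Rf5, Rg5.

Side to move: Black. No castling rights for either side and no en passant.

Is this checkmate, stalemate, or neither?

Black to move; black king on h5.
In check: no.
Legal moves for Black include: Kh4, Kg4, Rg8, Rg7+, Rg6, Rg4, Rg3, Rg2, Rg1, Rxf8, Rf7+, Rf6, Re5, Rd5, Rc5, Rb5+, Ra5, Rf4, ... (list truncated; more exist).
Black has legal moves and is not in check → neither.

neither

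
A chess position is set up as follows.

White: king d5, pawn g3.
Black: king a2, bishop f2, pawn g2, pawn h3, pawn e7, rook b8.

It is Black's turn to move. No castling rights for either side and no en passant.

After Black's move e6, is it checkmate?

After e6: white king on d5; in check: yes, from the black pawn on e6.
White has 6 legal replies: Kxe6, Kd6, Kc6, Ke5, Ke4, Kc4.
In check but a legal move exists → not checkmate.

no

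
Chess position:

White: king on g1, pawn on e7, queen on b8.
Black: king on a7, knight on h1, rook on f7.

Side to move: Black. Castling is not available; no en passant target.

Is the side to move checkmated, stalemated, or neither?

Black to move; black king on a7.
In check: yes, from the white queen on b8.
Legal moves for Black: Kxb8, Ka6.
Black is in check but has 2 legal moves → neither.

neither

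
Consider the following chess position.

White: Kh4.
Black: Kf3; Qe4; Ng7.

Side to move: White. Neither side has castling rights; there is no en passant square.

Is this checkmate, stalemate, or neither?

White to move; white king on h4.
In check: yes, from the black queen on e4.
Legal moves for White: Kg5, Kh3.
White is in check but has 2 legal moves → neither.

neither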